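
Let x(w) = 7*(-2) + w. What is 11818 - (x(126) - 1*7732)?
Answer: 19438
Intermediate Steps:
x(w) = -14 + w
11818 - (x(126) - 1*7732) = 11818 - ((-14 + 126) - 1*7732) = 11818 - (112 - 7732) = 11818 - 1*(-7620) = 11818 + 7620 = 19438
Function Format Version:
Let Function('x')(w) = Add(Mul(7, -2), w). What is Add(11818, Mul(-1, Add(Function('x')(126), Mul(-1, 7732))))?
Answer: 19438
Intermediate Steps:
Function('x')(w) = Add(-14, w)
Add(11818, Mul(-1, Add(Function('x')(126), Mul(-1, 7732)))) = Add(11818, Mul(-1, Add(Add(-14, 126), Mul(-1, 7732)))) = Add(11818, Mul(-1, Add(112, -7732))) = Add(11818, Mul(-1, -7620)) = Add(11818, 7620) = 19438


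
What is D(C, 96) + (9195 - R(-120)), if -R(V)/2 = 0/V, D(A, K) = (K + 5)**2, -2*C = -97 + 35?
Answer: 19396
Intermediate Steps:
C = 31 (C = -(-97 + 35)/2 = -1/2*(-62) = 31)
D(A, K) = (5 + K)**2
R(V) = 0 (R(V) = -0/V = -2*0 = 0)
D(C, 96) + (9195 - R(-120)) = (5 + 96)**2 + (9195 - 1*0) = 101**2 + (9195 + 0) = 10201 + 9195 = 19396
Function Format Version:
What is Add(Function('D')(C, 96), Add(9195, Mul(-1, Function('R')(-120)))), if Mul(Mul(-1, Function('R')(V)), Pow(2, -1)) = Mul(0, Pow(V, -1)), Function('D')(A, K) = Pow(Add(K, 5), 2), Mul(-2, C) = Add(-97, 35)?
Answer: 19396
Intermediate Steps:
C = 31 (C = Mul(Rational(-1, 2), Add(-97, 35)) = Mul(Rational(-1, 2), -62) = 31)
Function('D')(A, K) = Pow(Add(5, K), 2)
Function('R')(V) = 0 (Function('R')(V) = Mul(-2, Mul(0, Pow(V, -1))) = Mul(-2, 0) = 0)
Add(Function('D')(C, 96), Add(9195, Mul(-1, Function('R')(-120)))) = Add(Pow(Add(5, 96), 2), Add(9195, Mul(-1, 0))) = Add(Pow(101, 2), Add(9195, 0)) = Add(10201, 9195) = 19396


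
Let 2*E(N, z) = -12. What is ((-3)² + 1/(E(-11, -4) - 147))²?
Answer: 1893376/23409 ≈ 80.882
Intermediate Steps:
E(N, z) = -6 (E(N, z) = (½)*(-12) = -6)
((-3)² + 1/(E(-11, -4) - 147))² = ((-3)² + 1/(-6 - 147))² = (9 + 1/(-153))² = (9 - 1/153)² = (1376/153)² = 1893376/23409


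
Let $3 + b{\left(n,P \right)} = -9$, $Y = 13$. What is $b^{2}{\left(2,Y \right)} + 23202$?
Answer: $23346$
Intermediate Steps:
$b{\left(n,P \right)} = -12$ ($b{\left(n,P \right)} = -3 - 9 = -12$)
$b^{2}{\left(2,Y \right)} + 23202 = \left(-12\right)^{2} + 23202 = 144 + 23202 = 23346$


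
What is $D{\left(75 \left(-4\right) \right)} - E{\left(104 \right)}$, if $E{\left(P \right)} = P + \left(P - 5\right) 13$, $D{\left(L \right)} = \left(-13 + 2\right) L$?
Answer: $1909$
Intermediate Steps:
$D{\left(L \right)} = - 11 L$
$E{\left(P \right)} = -65 + 14 P$ ($E{\left(P \right)} = P + \left(-5 + P\right) 13 = P + \left(-65 + 13 P\right) = -65 + 14 P$)
$D{\left(75 \left(-4\right) \right)} - E{\left(104 \right)} = - 11 \cdot 75 \left(-4\right) - \left(-65 + 14 \cdot 104\right) = \left(-11\right) \left(-300\right) - \left(-65 + 1456\right) = 3300 - 1391 = 1909$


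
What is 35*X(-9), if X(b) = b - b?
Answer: 0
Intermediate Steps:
X(b) = 0
35*X(-9) = 35*0 = 0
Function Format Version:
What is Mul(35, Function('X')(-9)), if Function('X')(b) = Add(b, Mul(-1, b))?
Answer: 0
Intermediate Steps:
Function('X')(b) = 0
Mul(35, Function('X')(-9)) = Mul(35, 0) = 0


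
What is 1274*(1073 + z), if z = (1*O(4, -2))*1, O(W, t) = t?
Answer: 1364454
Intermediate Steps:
z = -2 (z = (1*(-2))*1 = -2*1 = -2)
1274*(1073 + z) = 1274*(1073 - 2) = 1274*1071 = 1364454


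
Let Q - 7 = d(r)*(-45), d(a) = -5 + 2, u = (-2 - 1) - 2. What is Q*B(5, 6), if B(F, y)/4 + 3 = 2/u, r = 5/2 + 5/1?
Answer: -9656/5 ≈ -1931.2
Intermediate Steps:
r = 15/2 (r = 5*(½) + 5*1 = 5/2 + 5 = 15/2 ≈ 7.5000)
u = -5 (u = -3 - 2 = -5)
B(F, y) = -68/5 (B(F, y) = -12 + 4*(2/(-5)) = -12 + 4*(2*(-⅕)) = -12 + 4*(-⅖) = -12 - 8/5 = -68/5)
d(a) = -3
Q = 142 (Q = 7 - 3*(-45) = 7 + 135 = 142)
Q*B(5, 6) = 142*(-68/5) = -9656/5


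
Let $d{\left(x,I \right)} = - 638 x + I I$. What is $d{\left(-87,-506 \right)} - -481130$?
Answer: $792672$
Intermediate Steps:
$d{\left(x,I \right)} = I^{2} - 638 x$ ($d{\left(x,I \right)} = - 638 x + I^{2} = I^{2} - 638 x$)
$d{\left(-87,-506 \right)} - -481130 = \left(\left(-506\right)^{2} - -55506\right) - -481130 = \left(256036 + 55506\right) + 481130 = 311542 + 481130 = 792672$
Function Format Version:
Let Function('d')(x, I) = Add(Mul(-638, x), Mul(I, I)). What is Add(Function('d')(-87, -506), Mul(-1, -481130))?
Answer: 792672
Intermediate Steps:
Function('d')(x, I) = Add(Pow(I, 2), Mul(-638, x)) (Function('d')(x, I) = Add(Mul(-638, x), Pow(I, 2)) = Add(Pow(I, 2), Mul(-638, x)))
Add(Function('d')(-87, -506), Mul(-1, -481130)) = Add(Add(Pow(-506, 2), Mul(-638, -87)), Mul(-1, -481130)) = Add(Add(256036, 55506), 481130) = Add(311542, 481130) = 792672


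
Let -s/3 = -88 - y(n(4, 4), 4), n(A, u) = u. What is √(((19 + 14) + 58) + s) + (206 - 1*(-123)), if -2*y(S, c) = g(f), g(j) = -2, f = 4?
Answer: 329 + √358 ≈ 347.92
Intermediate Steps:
y(S, c) = 1 (y(S, c) = -½*(-2) = 1)
s = 267 (s = -3*(-88 - 1*1) = -3*(-88 - 1) = -3*(-89) = 267)
√(((19 + 14) + 58) + s) + (206 - 1*(-123)) = √(((19 + 14) + 58) + 267) + (206 - 1*(-123)) = √((33 + 58) + 267) + (206 + 123) = √(91 + 267) + 329 = √358 + 329 = 329 + √358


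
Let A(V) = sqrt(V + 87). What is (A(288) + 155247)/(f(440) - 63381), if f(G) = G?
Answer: -155247/62941 - 5*sqrt(15)/62941 ≈ -2.4669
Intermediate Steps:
A(V) = sqrt(87 + V)
(A(288) + 155247)/(f(440) - 63381) = (sqrt(87 + 288) + 155247)/(440 - 63381) = (sqrt(375) + 155247)/(-62941) = (5*sqrt(15) + 155247)*(-1/62941) = (155247 + 5*sqrt(15))*(-1/62941) = -155247/62941 - 5*sqrt(15)/62941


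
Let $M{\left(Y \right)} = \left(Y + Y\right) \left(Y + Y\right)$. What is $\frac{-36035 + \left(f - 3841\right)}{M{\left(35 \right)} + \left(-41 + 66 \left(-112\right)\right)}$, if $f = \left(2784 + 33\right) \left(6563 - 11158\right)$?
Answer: $\frac{12983991}{2533} \approx 5125.9$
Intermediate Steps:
$M{\left(Y \right)} = 4 Y^{2}$ ($M{\left(Y \right)} = 2 Y 2 Y = 4 Y^{2}$)
$f = -12944115$ ($f = 2817 \left(-4595\right) = -12944115$)
$\frac{-36035 + \left(f - 3841\right)}{M{\left(35 \right)} + \left(-41 + 66 \left(-112\right)\right)} = \frac{-36035 - 12947956}{4 \cdot 35^{2} + \left(-41 + 66 \left(-112\right)\right)} = \frac{-36035 - 12947956}{4 \cdot 1225 - 7433} = \frac{-36035 - 12947956}{4900 - 7433} = - \frac{12983991}{-2533} = \left(-12983991\right) \left(- \frac{1}{2533}\right) = \frac{12983991}{2533}$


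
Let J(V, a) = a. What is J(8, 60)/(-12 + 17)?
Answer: 12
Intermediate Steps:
J(8, 60)/(-12 + 17) = 60/(-12 + 17) = 60/5 = (1/5)*60 = 12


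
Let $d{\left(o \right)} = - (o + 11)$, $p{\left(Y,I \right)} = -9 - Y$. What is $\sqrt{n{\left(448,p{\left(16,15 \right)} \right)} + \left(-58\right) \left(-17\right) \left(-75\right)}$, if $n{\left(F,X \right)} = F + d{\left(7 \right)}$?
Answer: $4 i \sqrt{4595} \approx 271.15 i$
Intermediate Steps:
$d{\left(o \right)} = -11 - o$ ($d{\left(o \right)} = - (11 + o) = -11 - o$)
$n{\left(F,X \right)} = -18 + F$ ($n{\left(F,X \right)} = F - 18 = -18 + F$)
$\sqrt{n{\left(448,p{\left(16,15 \right)} \right)} + \left(-58\right) \left(-17\right) \left(-75\right)} = \sqrt{\left(-18 + 448\right) + \left(-58\right) \left(-17\right) \left(-75\right)} = \sqrt{430 + 986 \left(-75\right)} = \sqrt{430 - 73950} = \sqrt{-73520} = 4 i \sqrt{4595}$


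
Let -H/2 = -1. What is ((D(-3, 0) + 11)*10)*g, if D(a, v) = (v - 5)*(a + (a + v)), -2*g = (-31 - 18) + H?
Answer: 9635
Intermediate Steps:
H = 2 (H = -2*(-1) = 2)
g = 47/2 (g = -((-31 - 18) + 2)/2 = -(-49 + 2)/2 = -1/2*(-47) = 47/2 ≈ 23.500)
D(a, v) = (-5 + v)*(v + 2*a)
((D(-3, 0) + 11)*10)*g = (((0**2 - 10*(-3) - 5*0 + 2*(-3)*0) + 11)*10)*(47/2) = (((0 + 30 + 0 + 0) + 11)*10)*(47/2) = ((30 + 11)*10)*(47/2) = (41*10)*(47/2) = 410*(47/2) = 9635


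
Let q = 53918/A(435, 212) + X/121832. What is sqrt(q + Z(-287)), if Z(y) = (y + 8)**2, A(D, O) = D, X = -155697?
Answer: sqrt(54743625073204588230)/26498460 ≈ 279.22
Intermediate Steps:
q = 6501209581/52996920 (q = 53918/435 - 155697/121832 = 6501209581/52996920 ≈ 122.67)
Z(y) = (8 + y)**2
sqrt(q + Z(-287)) = sqrt(6501209581/52996920 + (8 - 287)**2) = sqrt(6501209581/52996920 + (-279)**2) = sqrt(6501209581/52996920 + 77841) = sqrt(4131834459301/52996920) = sqrt(54743625073204588230)/26498460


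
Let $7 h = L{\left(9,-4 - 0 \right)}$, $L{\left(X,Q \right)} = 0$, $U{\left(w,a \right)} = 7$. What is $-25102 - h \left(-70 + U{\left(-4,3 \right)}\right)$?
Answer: $-25102$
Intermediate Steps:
$h = 0$ ($h = \frac{1}{7} \cdot 0 = 0$)
$-25102 - h \left(-70 + U{\left(-4,3 \right)}\right) = -25102 - 0 \left(-70 + 7\right) = -25102 - 0 \left(-63\right) = -25102 - 0 = -25102 + 0 = -25102$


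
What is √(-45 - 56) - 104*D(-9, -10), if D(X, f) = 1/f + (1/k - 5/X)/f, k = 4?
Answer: 169/9 + I*√101 ≈ 18.778 + 10.05*I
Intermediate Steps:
D(X, f) = 1/f + (¼ - 5/X)/f (D(X, f) = 1/f + (1/4 - 5/X)/f = 1/f + (1*(¼) - 5/X)/f = 1/f + (¼ - 5/X)/f)
√(-45 - 56) - 104*D(-9, -10) = √(-45 - 56) - 130*(-4 - 9)/((-9)*(-10)) = √(-101) - 130*(-1)*(-1)*(-13)/(9*10) = I*√101 - 104*(-13/72) = I*√101 + 169/9 = 169/9 + I*√101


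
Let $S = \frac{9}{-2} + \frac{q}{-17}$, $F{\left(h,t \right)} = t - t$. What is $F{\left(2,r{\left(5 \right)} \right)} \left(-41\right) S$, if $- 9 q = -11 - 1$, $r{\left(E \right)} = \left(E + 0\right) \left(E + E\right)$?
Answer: $0$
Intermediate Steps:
$r{\left(E \right)} = 2 E^{2}$ ($r{\left(E \right)} = E 2 E = 2 E^{2}$)
$F{\left(h,t \right)} = 0$
$q = \frac{4}{3}$ ($q = - \frac{-11 - 1}{9} = \left(- \frac{1}{9}\right) \left(-12\right) = \frac{4}{3} \approx 1.3333$)
$S = - \frac{467}{102}$ ($S = \frac{9}{-2} + \frac{4}{3 \left(-17\right)} = 9 \left(- \frac{1}{2}\right) + \frac{4}{3} \left(- \frac{1}{17}\right) = - \frac{9}{2} - \frac{4}{51} = - \frac{467}{102} \approx -4.5784$)
$F{\left(2,r{\left(5 \right)} \right)} \left(-41\right) S = 0 \left(-41\right) \left(- \frac{467}{102}\right) = 0 \left(- \frac{467}{102}\right) = 0$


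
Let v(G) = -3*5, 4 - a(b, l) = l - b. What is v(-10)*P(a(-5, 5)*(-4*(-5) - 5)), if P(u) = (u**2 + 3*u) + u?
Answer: -116100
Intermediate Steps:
a(b, l) = 4 + b - l (a(b, l) = 4 - (l - b) = 4 + (b - l) = 4 + b - l)
P(u) = u**2 + 4*u
v(G) = -15
v(-10)*P(a(-5, 5)*(-4*(-5) - 5)) = -15*(4 - 5 - 1*5)*(-4*(-5) - 5)*(4 + (4 - 5 - 1*5)*(-4*(-5) - 5)) = -15*(4 - 5 - 5)*(20 - 5)*(4 + (4 - 5 - 5)*(20 - 5)) = -15*(-6*15)*(4 - 6*15) = -(-1350)*(4 - 90) = -(-1350)*(-86) = -15*7740 = -116100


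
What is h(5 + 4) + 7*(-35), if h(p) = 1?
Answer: -244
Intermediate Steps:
h(5 + 4) + 7*(-35) = 1 + 7*(-35) = 1 - 245 = -244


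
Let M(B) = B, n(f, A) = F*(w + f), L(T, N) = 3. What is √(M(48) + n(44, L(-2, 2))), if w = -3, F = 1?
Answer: √89 ≈ 9.4340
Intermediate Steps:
n(f, A) = -3 + f (n(f, A) = 1*(-3 + f) = -3 + f)
√(M(48) + n(44, L(-2, 2))) = √(48 + (-3 + 44)) = √(48 + 41) = √89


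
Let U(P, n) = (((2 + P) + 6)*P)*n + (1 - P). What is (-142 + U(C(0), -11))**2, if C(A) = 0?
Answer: 19881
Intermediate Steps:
U(P, n) = 1 - P + P*n*(8 + P) (U(P, n) = ((8 + P)*P)*n + (1 - P) = (P*(8 + P))*n + (1 - P) = P*n*(8 + P) + (1 - P) = 1 - P + P*n*(8 + P))
(-142 + U(C(0), -11))**2 = (-142 + (1 - 1*0 - 11*0**2 + 8*0*(-11)))**2 = (-142 + (1 + 0 - 11*0 + 0))**2 = (-142 + (1 + 0 + 0 + 0))**2 = (-142 + 1)**2 = (-141)**2 = 19881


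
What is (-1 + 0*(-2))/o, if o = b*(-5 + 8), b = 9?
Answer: -1/27 ≈ -0.037037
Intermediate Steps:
o = 27 (o = 9*(-5 + 8) = 9*3 = 27)
(-1 + 0*(-2))/o = (-1 + 0*(-2))/27 = (-1 + 0)*(1/27) = -1*1/27 = -1/27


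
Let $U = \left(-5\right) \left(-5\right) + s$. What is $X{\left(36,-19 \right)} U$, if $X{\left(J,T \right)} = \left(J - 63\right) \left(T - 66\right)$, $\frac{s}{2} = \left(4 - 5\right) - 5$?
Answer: $29835$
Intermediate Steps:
$s = -12$ ($s = 2 \left(\left(4 - 5\right) - 5\right) = 2 \left(-1 - 5\right) = 2 \left(-6\right) = -12$)
$X{\left(J,T \right)} = \left(-66 + T\right) \left(-63 + J\right)$ ($X{\left(J,T \right)} = \left(-63 + J\right) \left(-66 + T\right) = \left(-66 + T\right) \left(-63 + J\right)$)
$U = 13$ ($U = \left(-5\right) \left(-5\right) - 12 = 25 - 12 = 13$)
$X{\left(36,-19 \right)} U = \left(4158 - 2376 - -1197 + 36 \left(-19\right)\right) 13 = \left(4158 - 2376 + 1197 - 684\right) 13 = 2295 \cdot 13 = 29835$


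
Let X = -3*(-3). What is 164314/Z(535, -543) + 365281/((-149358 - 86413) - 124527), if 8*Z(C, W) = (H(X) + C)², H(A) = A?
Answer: 671904865/196002112 ≈ 3.4280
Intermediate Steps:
X = 9
Z(C, W) = (9 + C)²/8
164314/Z(535, -543) + 365281/((-149358 - 86413) - 124527) = 164314/(((9 + 535)²/8)) + 365281/((-149358 - 86413) - 124527) = 164314/(((⅛)*544²)) + 365281/(-235771 - 124527) = 164314/(((⅛)*295936)) + 365281/(-360298) = 164314/36992 + 365281*(-1/360298) = 164314*(1/36992) - 365281/360298 = 82157/18496 - 365281/360298 = 671904865/196002112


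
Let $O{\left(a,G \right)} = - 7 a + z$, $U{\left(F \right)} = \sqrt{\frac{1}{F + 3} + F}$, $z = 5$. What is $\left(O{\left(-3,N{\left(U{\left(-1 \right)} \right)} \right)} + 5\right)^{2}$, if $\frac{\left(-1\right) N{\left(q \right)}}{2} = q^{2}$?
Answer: $961$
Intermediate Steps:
$U{\left(F \right)} = \sqrt{F + \frac{1}{3 + F}}$ ($U{\left(F \right)} = \sqrt{\frac{1}{3 + F} + F} = \sqrt{F + \frac{1}{3 + F}}$)
$N{\left(q \right)} = - 2 q^{2}$
$O{\left(a,G \right)} = 5 - 7 a$ ($O{\left(a,G \right)} = - 7 a + 5 = 5 - 7 a$)
$\left(O{\left(-3,N{\left(U{\left(-1 \right)} \right)} \right)} + 5\right)^{2} = \left(\left(5 - -21\right) + 5\right)^{2} = \left(\left(5 + 21\right) + 5\right)^{2} = \left(26 + 5\right)^{2} = 31^{2} = 961$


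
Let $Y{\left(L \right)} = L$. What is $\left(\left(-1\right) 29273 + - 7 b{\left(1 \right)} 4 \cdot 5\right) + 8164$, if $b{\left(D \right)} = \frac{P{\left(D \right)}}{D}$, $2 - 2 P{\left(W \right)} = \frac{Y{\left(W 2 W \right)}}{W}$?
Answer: $-21109$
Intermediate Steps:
$P{\left(W \right)} = 1 - W$ ($P{\left(W \right)} = 1 - \frac{W 2 W \frac{1}{W}}{2} = 1 - \frac{2 W W \frac{1}{W}}{2} = 1 - \frac{2 W^{2} \frac{1}{W}}{2} = 1 - \frac{2 W}{2} = 1 - W$)
$b{\left(D \right)} = \frac{1 - D}{D}$
$\left(\left(-1\right) 29273 + - 7 b{\left(1 \right)} 4 \cdot 5\right) + 8164 = \left(\left(-1\right) 29273 + - 7 \frac{1 - 1}{1} \cdot 4 \cdot 5\right) + 8164 = \left(-29273 + - 7 \cdot 1 \left(1 - 1\right) 20\right) + 8164 = \left(-29273 + - 7 \cdot 1 \cdot 0 \cdot 20\right) + 8164 = \left(-29273 + \left(-7\right) 0 \cdot 20\right) + 8164 = \left(-29273 + 0 \cdot 20\right) + 8164 = \left(-29273 + 0\right) + 8164 = -29273 + 8164 = -21109$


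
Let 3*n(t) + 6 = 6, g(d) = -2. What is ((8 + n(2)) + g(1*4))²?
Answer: 36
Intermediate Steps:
n(t) = 0 (n(t) = -2 + (⅓)*6 = -2 + 2 = 0)
((8 + n(2)) + g(1*4))² = ((8 + 0) - 2)² = (8 - 2)² = 6² = 36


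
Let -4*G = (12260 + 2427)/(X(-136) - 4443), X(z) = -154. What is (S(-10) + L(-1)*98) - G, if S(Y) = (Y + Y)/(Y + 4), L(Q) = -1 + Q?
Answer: -10672325/55164 ≈ -193.47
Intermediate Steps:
S(Y) = 2*Y/(4 + Y) (S(Y) = (2*Y)/(4 + Y) = 2*Y/(4 + Y))
G = 14687/18388 (G = -(12260 + 2427)/(4*(-154 - 4443)) = -14687/(4*(-4597)) = -14687*(-1)/(4*4597) = -¼*(-14687/4597) = 14687/18388 ≈ 0.79873)
(S(-10) + L(-1)*98) - G = (2*(-10)/(4 - 10) + (-1 - 1)*98) - 1*14687/18388 = (2*(-10)/(-6) - 2*98) - 14687/18388 = (2*(-10)*(-⅙) - 196) - 14687/18388 = (10/3 - 196) - 14687/18388 = -578/3 - 14687/18388 = -10672325/55164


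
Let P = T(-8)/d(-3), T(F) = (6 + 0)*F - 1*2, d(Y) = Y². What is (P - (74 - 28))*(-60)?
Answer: 9280/3 ≈ 3093.3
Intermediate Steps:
T(F) = -2 + 6*F (T(F) = 6*F - 2 = -2 + 6*F)
P = -50/9 (P = (-2 + 6*(-8))/((-3)²) = (-2 - 48)/9 = -50*⅑ = -50/9 ≈ -5.5556)
(P - (74 - 28))*(-60) = (-50/9 - (74 - 28))*(-60) = (-50/9 - 1*46)*(-60) = (-50/9 - 46)*(-60) = -464/9*(-60) = 9280/3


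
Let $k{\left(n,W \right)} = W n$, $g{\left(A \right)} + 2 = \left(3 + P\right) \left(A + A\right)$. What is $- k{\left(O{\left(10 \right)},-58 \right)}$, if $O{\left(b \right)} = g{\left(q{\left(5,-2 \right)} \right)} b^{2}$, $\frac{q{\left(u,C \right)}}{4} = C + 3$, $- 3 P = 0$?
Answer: $127600$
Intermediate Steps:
$P = 0$ ($P = \left(- \frac{1}{3}\right) 0 = 0$)
$q{\left(u,C \right)} = 12 + 4 C$ ($q{\left(u,C \right)} = 4 \left(C + 3\right) = 4 \left(3 + C\right) = 12 + 4 C$)
$g{\left(A \right)} = -2 + 6 A$ ($g{\left(A \right)} = -2 + \left(3 + 0\right) \left(A + A\right) = -2 + 3 \cdot 2 A = -2 + 6 A$)
$O{\left(b \right)} = 22 b^{2}$ ($O{\left(b \right)} = \left(-2 + 6 \left(12 + 4 \left(-2\right)\right)\right) b^{2} = \left(-2 + 6 \left(12 - 8\right)\right) b^{2} = \left(-2 + 6 \cdot 4\right) b^{2} = \left(-2 + 24\right) b^{2} = 22 b^{2}$)
$- k{\left(O{\left(10 \right)},-58 \right)} = - \left(-58\right) 22 \cdot 10^{2} = - \left(-58\right) 22 \cdot 100 = - \left(-58\right) 2200 = \left(-1\right) \left(-127600\right) = 127600$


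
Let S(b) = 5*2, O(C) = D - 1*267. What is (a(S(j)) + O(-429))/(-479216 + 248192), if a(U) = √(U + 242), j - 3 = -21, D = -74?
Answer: 341/231024 - √7/38504 ≈ 0.0014073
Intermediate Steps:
j = -18 (j = 3 - 21 = -18)
O(C) = -341 (O(C) = -74 - 1*267 = -74 - 267 = -341)
S(b) = 10
a(U) = √(242 + U)
(a(S(j)) + O(-429))/(-479216 + 248192) = (√(242 + 10) - 341)/(-479216 + 248192) = (√252 - 341)/(-231024) = (6*√7 - 341)*(-1/231024) = (-341 + 6*√7)*(-1/231024) = 341/231024 - √7/38504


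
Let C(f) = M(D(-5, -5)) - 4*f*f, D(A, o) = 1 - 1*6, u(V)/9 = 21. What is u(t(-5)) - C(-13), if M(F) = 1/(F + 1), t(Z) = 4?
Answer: 3461/4 ≈ 865.25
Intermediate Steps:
u(V) = 189 (u(V) = 9*21 = 189)
D(A, o) = -5 (D(A, o) = 1 - 6 = -5)
M(F) = 1/(1 + F)
C(f) = -1/4 - 4*f**2 (C(f) = 1/(1 - 5) - 4*f*f = 1/(-4) - 4*f**2 = -1/4 - 4*f**2)
u(t(-5)) - C(-13) = 189 - (-1/4 - 4*(-13)**2) = 189 - (-1/4 - 4*169) = 189 - (-1/4 - 676) = 189 - 1*(-2705/4) = 189 + 2705/4 = 3461/4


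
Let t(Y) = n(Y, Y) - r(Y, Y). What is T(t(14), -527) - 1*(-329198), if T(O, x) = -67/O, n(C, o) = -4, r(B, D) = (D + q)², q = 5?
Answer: 120157337/365 ≈ 3.2920e+5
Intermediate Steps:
r(B, D) = (5 + D)² (r(B, D) = (D + 5)² = (5 + D)²)
t(Y) = -4 - (5 + Y)²
T(t(14), -527) - 1*(-329198) = -67/(-4 - (5 + 14)²) - 1*(-329198) = -67/(-4 - 1*19²) + 329198 = -67/(-4 - 1*361) + 329198 = -67/(-4 - 361) + 329198 = -67/(-365) + 329198 = -67*(-1/365) + 329198 = 67/365 + 329198 = 120157337/365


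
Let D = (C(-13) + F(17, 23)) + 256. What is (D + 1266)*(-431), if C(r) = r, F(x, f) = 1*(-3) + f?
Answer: -658999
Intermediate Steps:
F(x, f) = -3 + f
D = 263 (D = (-13 + (-3 + 23)) + 256 = (-13 + 20) + 256 = 7 + 256 = 263)
(D + 1266)*(-431) = (263 + 1266)*(-431) = 1529*(-431) = -658999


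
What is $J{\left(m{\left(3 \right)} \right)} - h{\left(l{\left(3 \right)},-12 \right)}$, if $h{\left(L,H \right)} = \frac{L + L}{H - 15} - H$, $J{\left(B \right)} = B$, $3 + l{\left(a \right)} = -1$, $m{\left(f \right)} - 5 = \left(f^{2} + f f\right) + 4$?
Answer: $\frac{397}{27} \approx 14.704$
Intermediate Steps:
$m{\left(f \right)} = 9 + 2 f^{2}$ ($m{\left(f \right)} = 5 + \left(\left(f^{2} + f f\right) + 4\right) = 5 + \left(\left(f^{2} + f^{2}\right) + 4\right) = 5 + \left(2 f^{2} + 4\right) = 5 + \left(4 + 2 f^{2}\right) = 9 + 2 f^{2}$)
$l{\left(a \right)} = -4$ ($l{\left(a \right)} = -3 - 1 = -4$)
$h{\left(L,H \right)} = - H + \frac{2 L}{-15 + H}$ ($h{\left(L,H \right)} = \frac{2 L}{-15 + H} - H = - H + \frac{2 L}{-15 + H}$)
$J{\left(m{\left(3 \right)} \right)} - h{\left(l{\left(3 \right)},-12 \right)} = \left(9 + 2 \cdot 3^{2}\right) - \frac{- \left(-12\right)^{2} + 2 \left(-4\right) + 15 \left(-12\right)}{-15 - 12} = \left(9 + 2 \cdot 9\right) - \frac{\left(-1\right) 144 - 8 - 180}{-27} = \left(9 + 18\right) - - \frac{-144 - 8 - 180}{27} = 27 - \left(- \frac{1}{27}\right) \left(-332\right) = 27 - \frac{332}{27} = \frac{397}{27}$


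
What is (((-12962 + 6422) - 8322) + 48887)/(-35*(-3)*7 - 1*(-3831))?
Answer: 34025/4566 ≈ 7.4518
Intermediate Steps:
(((-12962 + 6422) - 8322) + 48887)/(-35*(-3)*7 - 1*(-3831)) = ((-6540 - 8322) + 48887)/(105*7 + 3831) = (-14862 + 48887)/(735 + 3831) = 34025/4566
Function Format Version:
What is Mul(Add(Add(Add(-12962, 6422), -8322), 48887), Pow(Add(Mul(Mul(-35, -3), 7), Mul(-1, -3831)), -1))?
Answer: Rational(34025, 4566) ≈ 7.4518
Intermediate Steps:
Mul(Add(Add(Add(-12962, 6422), -8322), 48887), Pow(Add(Mul(Mul(-35, -3), 7), Mul(-1, -3831)), -1)) = Mul(Add(Add(-6540, -8322), 48887), Pow(Add(Mul(105, 7), 3831), -1)) = Mul(Add(-14862, 48887), Pow(Add(735, 3831), -1)) = Mul(34025, Pow(4566, -1)) = Mul(34025, Rational(1, 4566)) = Rational(34025, 4566)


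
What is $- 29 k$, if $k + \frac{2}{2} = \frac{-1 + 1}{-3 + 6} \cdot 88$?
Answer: $29$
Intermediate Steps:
$k = -1$ ($k = -1 + \frac{-1 + 1}{-3 + 6} \cdot 88 = -1 + \frac{0}{3} \cdot 88 = -1 + 0 \cdot \frac{1}{3} \cdot 88 = -1 + 0 \cdot 88 = -1 + 0 = -1$)
$- 29 k = \left(-29\right) \left(-1\right) = 29$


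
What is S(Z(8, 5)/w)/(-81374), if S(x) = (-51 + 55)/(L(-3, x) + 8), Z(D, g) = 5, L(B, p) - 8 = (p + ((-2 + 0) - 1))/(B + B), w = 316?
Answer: -3792/1272648673 ≈ -2.9796e-6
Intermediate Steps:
L(B, p) = 8 + (-3 + p)/(2*B) (L(B, p) = 8 + (p + ((-2 + 0) - 1))/(B + B) = 8 + (p + (-2 - 1))/((2*B)) = 8 + (p - 3)*(1/(2*B)) = 8 + (-3 + p)*(1/(2*B)) = 8 + (-3 + p)/(2*B))
S(x) = 4/(33/2 - x/6) (S(x) = (-51 + 55)/((1/2)*(-3 + x + 16*(-3))/(-3) + 8) = 4/((1/2)*(-1/3)*(-3 + x - 48) + 8) = 4/((1/2)*(-1/3)*(-51 + x) + 8) = 4/((17/2 - x/6) + 8) = 4/(33/2 - x/6))
S(Z(8, 5)/w)/(-81374) = -24/(-99 + 5/316)/(-81374) = -24/(-99 + 5*(1/316))*(-1/81374) = -24/(-99 + 5/316)*(-1/81374) = -24/(-31279/316)*(-1/81374) = -24*(-316/31279)*(-1/81374) = (7584/31279)*(-1/81374) = -3792/1272648673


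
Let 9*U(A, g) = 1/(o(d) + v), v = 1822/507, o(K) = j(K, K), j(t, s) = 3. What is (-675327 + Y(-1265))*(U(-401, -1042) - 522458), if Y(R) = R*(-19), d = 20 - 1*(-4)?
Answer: 3412594956047996/10029 ≈ 3.4027e+11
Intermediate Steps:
d = 24 (d = 20 + 4 = 24)
o(K) = 3
v = 1822/507 (v = 1822*(1/507) = 1822/507 ≈ 3.5937)
Y(R) = -19*R
U(A, g) = 169/10029 (U(A, g) = 1/(9*(3 + 1822/507)) = 1/(9*(3343/507)) = (⅑)*(507/3343) = 169/10029)
(-675327 + Y(-1265))*(U(-401, -1042) - 522458) = (-675327 - 19*(-1265))*(169/10029 - 522458) = (-675327 + 24035)*(-5239731113/10029) = -651292*(-5239731113/10029) = 3412594956047996/10029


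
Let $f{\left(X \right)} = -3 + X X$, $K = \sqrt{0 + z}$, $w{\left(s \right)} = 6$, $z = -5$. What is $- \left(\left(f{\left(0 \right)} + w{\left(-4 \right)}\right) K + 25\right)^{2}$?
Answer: $-580 - 150 i \sqrt{5} \approx -580.0 - 335.41 i$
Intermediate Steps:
$K = i \sqrt{5}$ ($K = \sqrt{0 - 5} = \sqrt{-5} = i \sqrt{5} \approx 2.2361 i$)
$f{\left(X \right)} = -3 + X^{2}$
$- \left(\left(f{\left(0 \right)} + w{\left(-4 \right)}\right) K + 25\right)^{2} = - \left(\left(\left(-3 + 0^{2}\right) + 6\right) i \sqrt{5} + 25\right)^{2} = - \left(\left(\left(-3 + 0\right) + 6\right) i \sqrt{5} + 25\right)^{2} = - \left(\left(-3 + 6\right) i \sqrt{5} + 25\right)^{2} = - \left(3 i \sqrt{5} + 25\right)^{2} = - \left(25 + 3 i \sqrt{5}\right)^{2}$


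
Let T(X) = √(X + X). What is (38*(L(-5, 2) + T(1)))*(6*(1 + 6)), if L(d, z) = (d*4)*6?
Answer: -191520 + 1596*√2 ≈ -1.8926e+5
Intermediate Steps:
L(d, z) = 24*d (L(d, z) = (4*d)*6 = 24*d)
T(X) = √2*√X (T(X) = √(2*X) = √2*√X)
(38*(L(-5, 2) + T(1)))*(6*(1 + 6)) = (38*(24*(-5) + √2*√1))*(6*(1 + 6)) = (38*(-120 + √2*1))*(6*7) = (38*(-120 + √2))*42 = (-4560 + 38*√2)*42 = -191520 + 1596*√2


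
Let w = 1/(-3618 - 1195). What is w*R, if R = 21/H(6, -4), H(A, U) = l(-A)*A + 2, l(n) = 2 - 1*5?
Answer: 21/77008 ≈ 0.00027270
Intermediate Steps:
l(n) = -3 (l(n) = 2 - 5 = -3)
H(A, U) = 2 - 3*A (H(A, U) = -3*A + 2 = 2 - 3*A)
w = -1/4813 (w = 1/(-4813) = -1/4813 ≈ -0.00020777)
R = -21/16 (R = 21/(2 - 3*6) = 21/(2 - 18) = 21/(-16) = 21*(-1/16) = -21/16 ≈ -1.3125)
w*R = -1/4813*(-21/16) = 21/77008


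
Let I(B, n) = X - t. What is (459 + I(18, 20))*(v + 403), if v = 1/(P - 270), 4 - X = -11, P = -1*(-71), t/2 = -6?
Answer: 38975256/199 ≈ 1.9586e+5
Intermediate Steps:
t = -12 (t = 2*(-6) = -12)
P = 71
X = 15 (X = 4 - 1*(-11) = 4 + 11 = 15)
v = -1/199 (v = 1/(71 - 270) = 1/(-199) = -1/199 ≈ -0.0050251)
I(B, n) = 27 (I(B, n) = 15 - 1*(-12) = 15 + 12 = 27)
(459 + I(18, 20))*(v + 403) = (459 + 27)*(-1/199 + 403) = 486*(80196/199) = 38975256/199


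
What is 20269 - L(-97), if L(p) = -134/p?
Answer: 1965959/97 ≈ 20268.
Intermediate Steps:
20269 - L(-97) = 20269 - (-134)/(-97) = 20269 - (-134)*(-1)/97 = 20269 - 1*134/97 = 20269 - 134/97 = 1965959/97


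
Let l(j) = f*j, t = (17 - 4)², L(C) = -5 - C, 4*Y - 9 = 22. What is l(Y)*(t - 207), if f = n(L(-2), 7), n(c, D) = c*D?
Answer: 12369/2 ≈ 6184.5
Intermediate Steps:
Y = 31/4 (Y = 9/4 + (¼)*22 = 9/4 + 11/2 = 31/4 ≈ 7.7500)
n(c, D) = D*c
f = -21 (f = 7*(-5 - 1*(-2)) = 7*(-5 + 2) = 7*(-3) = -21)
t = 169 (t = 13² = 169)
l(j) = -21*j
l(Y)*(t - 207) = (-21*31/4)*(169 - 207) = -651/4*(-38) = 12369/2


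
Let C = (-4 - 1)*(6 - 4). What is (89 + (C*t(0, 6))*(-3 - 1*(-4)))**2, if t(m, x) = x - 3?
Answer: 3481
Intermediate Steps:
C = -10 (C = -5*2 = -10)
t(m, x) = -3 + x
(89 + (C*t(0, 6))*(-3 - 1*(-4)))**2 = (89 + (-10*(-3 + 6))*(-3 - 1*(-4)))**2 = (89 + (-10*3)*(-3 + 4))**2 = (89 - 30*1)**2 = (89 - 30)**2 = 59**2 = 3481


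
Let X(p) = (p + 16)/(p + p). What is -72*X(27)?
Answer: -172/3 ≈ -57.333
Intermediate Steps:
X(p) = (16 + p)/(2*p) (X(p) = (16 + p)/((2*p)) = (16 + p)*(1/(2*p)) = (16 + p)/(2*p))
-72*X(27) = -36*(16 + 27)/27 = -36*43/27 = -72*43/54 = -172/3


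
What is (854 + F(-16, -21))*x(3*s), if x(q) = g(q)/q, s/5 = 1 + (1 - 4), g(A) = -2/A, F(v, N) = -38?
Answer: -136/75 ≈ -1.8133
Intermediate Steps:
s = -10 (s = 5*(1 + (1 - 4)) = 5*(1 - 3) = 5*(-2) = -10)
x(q) = -2/q² (x(q) = (-2/q)/q = -2/q²)
(854 + F(-16, -21))*x(3*s) = (854 - 38)*(-2/(3*(-10))²) = 816*(-2/(-30)²) = 816*(-2*1/900) = 816*(-1/450) = -136/75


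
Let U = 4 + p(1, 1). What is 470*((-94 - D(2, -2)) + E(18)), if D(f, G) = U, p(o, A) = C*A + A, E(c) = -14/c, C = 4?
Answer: -438980/9 ≈ -48776.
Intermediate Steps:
p(o, A) = 5*A (p(o, A) = 4*A + A = 5*A)
U = 9 (U = 4 + 5*1 = 4 + 5 = 9)
D(f, G) = 9
470*((-94 - D(2, -2)) + E(18)) = 470*((-94 - 1*9) - 14/18) = 470*((-94 - 9) - 14*1/18) = 470*(-103 - 7/9) = 470*(-934/9) = -438980/9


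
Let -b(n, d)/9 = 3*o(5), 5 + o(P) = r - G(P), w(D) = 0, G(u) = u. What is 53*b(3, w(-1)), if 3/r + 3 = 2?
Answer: 18603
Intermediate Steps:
r = -3 (r = 3/(-3 + 2) = 3/(-1) = 3*(-1) = -3)
o(P) = -8 - P (o(P) = -5 + (-3 - P) = -8 - P)
b(n, d) = 351 (b(n, d) = -27*(-8 - 1*5) = -27*(-8 - 5) = -27*(-13) = -9*(-39) = 351)
53*b(3, w(-1)) = 53*351 = 18603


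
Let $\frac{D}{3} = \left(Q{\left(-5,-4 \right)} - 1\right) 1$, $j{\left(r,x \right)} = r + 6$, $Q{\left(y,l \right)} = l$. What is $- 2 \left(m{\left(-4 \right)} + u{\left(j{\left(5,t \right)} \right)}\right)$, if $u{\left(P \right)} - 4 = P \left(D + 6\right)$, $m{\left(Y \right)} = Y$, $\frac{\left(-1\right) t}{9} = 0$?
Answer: $198$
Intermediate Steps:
$t = 0$ ($t = \left(-9\right) 0 = 0$)
$j{\left(r,x \right)} = 6 + r$
$D = -15$ ($D = 3 \left(-4 - 1\right) 1 = 3 \left(\left(-5\right) 1\right) = 3 \left(-5\right) = -15$)
$u{\left(P \right)} = 4 - 9 P$ ($u{\left(P \right)} = 4 + P \left(-15 + 6\right) = 4 + P \left(-9\right) = 4 - 9 P$)
$- 2 \left(m{\left(-4 \right)} + u{\left(j{\left(5,t \right)} \right)}\right) = - 2 \left(-4 + \left(4 - 9 \left(6 + 5\right)\right)\right) = - 2 \left(-4 + \left(4 - 99\right)\right) = - 2 \left(-4 - 95\right) = \left(-2\right) \left(-99\right) = 198$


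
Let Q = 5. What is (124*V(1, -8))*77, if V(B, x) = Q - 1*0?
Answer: 47740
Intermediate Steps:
V(B, x) = 5 (V(B, x) = 5 - 1*0 = 5 + 0 = 5)
(124*V(1, -8))*77 = (124*5)*77 = 620*77 = 47740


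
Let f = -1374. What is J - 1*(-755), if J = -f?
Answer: 2129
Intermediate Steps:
J = 1374 (J = -1*(-1374) = 1374)
J - 1*(-755) = 1374 - 1*(-755) = 1374 + 755 = 2129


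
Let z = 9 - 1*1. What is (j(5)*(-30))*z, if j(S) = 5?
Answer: -1200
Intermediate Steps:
z = 8 (z = 9 - 1 = 8)
(j(5)*(-30))*z = (5*(-30))*8 = -150*8 = -1200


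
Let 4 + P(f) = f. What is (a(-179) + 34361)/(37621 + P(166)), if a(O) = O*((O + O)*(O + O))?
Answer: -22906995/37783 ≈ -606.28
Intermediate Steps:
P(f) = -4 + f
a(O) = 4*O**3 (a(O) = O*((2*O)*(2*O)) = O*(4*O**2) = 4*O**3)
(a(-179) + 34361)/(37621 + P(166)) = (4*(-179)**3 + 34361)/(37621 + (-4 + 166)) = (4*(-5735339) + 34361)/(37621 + 162) = (-22941356 + 34361)/37783 = -22906995*1/37783 = -22906995/37783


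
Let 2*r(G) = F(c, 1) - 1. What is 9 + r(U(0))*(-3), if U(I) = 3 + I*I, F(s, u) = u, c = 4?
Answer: 9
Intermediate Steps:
U(I) = 3 + I²
r(G) = 0 (r(G) = (1 - 1)/2 = (½)*0 = 0)
9 + r(U(0))*(-3) = 9 + 0*(-3) = 9 + 0 = 9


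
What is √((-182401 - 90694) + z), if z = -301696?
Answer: I*√574791 ≈ 758.15*I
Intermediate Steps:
√((-182401 - 90694) + z) = √((-182401 - 90694) - 301696) = √(-273095 - 301696) = √(-574791) = I*√574791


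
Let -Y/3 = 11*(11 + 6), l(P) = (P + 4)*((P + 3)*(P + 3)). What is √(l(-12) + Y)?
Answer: I*√1209 ≈ 34.771*I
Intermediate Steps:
l(P) = (3 + P)²*(4 + P) (l(P) = (4 + P)*((3 + P)*(3 + P)) = (4 + P)*(3 + P)² = (3 + P)²*(4 + P))
Y = -561 (Y = -33*(11 + 6) = -33*17 = -3*187 = -561)
√(l(-12) + Y) = √((3 - 12)²*(4 - 12) - 561) = √((-9)²*(-8) - 561) = √(81*(-8) - 561) = √(-648 - 561) = √(-1209) = I*√1209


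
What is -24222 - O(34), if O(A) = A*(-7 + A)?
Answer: -25140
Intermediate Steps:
-24222 - O(34) = -24222 - 34*(-7 + 34) = -24222 - 34*27 = -24222 - 1*918 = -24222 - 918 = -25140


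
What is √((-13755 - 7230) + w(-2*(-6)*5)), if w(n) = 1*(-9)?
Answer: I*√20994 ≈ 144.89*I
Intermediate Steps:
w(n) = -9
√((-13755 - 7230) + w(-2*(-6)*5)) = √((-13755 - 7230) - 9) = √(-20985 - 9) = √(-20994) = I*√20994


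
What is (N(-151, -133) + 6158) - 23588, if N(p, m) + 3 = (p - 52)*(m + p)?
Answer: 40219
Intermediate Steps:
N(p, m) = -3 + (-52 + p)*(m + p) (N(p, m) = -3 + (p - 52)*(m + p) = -3 + (-52 + p)*(m + p))
(N(-151, -133) + 6158) - 23588 = ((-3 + (-151)² - 52*(-133) - 52*(-151) - 133*(-151)) + 6158) - 23588 = ((-3 + 22801 + 6916 + 7852 + 20083) + 6158) - 23588 = (57649 + 6158) - 23588 = 63807 - 23588 = 40219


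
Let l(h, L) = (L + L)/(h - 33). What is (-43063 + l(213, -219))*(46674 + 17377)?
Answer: -82751522113/30 ≈ -2.7584e+9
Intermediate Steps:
l(h, L) = 2*L/(-33 + h) (l(h, L) = (2*L)/(-33 + h) = 2*L/(-33 + h))
(-43063 + l(213, -219))*(46674 + 17377) = (-43063 + 2*(-219)/(-33 + 213))*(46674 + 17377) = (-43063 + 2*(-219)/180)*64051 = (-43063 + 2*(-219)*(1/180))*64051 = (-43063 - 73/30)*64051 = -1291963/30*64051 = -82751522113/30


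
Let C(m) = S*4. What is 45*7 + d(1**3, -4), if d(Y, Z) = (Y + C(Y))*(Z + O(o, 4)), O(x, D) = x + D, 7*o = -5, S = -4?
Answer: 2280/7 ≈ 325.71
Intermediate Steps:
C(m) = -16 (C(m) = -4*4 = -16)
o = -5/7 (o = (1/7)*(-5) = -5/7 ≈ -0.71429)
O(x, D) = D + x
d(Y, Z) = (-16 + Y)*(23/7 + Z) (d(Y, Z) = (Y - 16)*(Z + (4 - 5/7)) = (-16 + Y)*(Z + 23/7) = (-16 + Y)*(23/7 + Z))
45*7 + d(1**3, -4) = 45*7 + (-368/7 - 16*(-4) + (23/7)*1**3 + 1**3*(-4)) = 315 + (-368/7 + 64 + (23/7)*1 + 1*(-4)) = 315 + (-368/7 + 64 + 23/7 - 4) = 315 + 75/7 = 2280/7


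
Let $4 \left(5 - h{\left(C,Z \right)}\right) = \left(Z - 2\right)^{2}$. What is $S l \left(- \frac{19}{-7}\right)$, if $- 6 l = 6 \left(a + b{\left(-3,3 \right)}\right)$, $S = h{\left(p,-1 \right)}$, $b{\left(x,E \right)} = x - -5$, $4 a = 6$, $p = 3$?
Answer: $- \frac{209}{8} \approx -26.125$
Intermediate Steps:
$a = \frac{3}{2}$ ($a = \frac{1}{4} \cdot 6 = \frac{3}{2} \approx 1.5$)
$b{\left(x,E \right)} = 5 + x$ ($b{\left(x,E \right)} = x + 5 = 5 + x$)
$h{\left(C,Z \right)} = 5 - \frac{\left(-2 + Z\right)^{2}}{4}$ ($h{\left(C,Z \right)} = 5 - \frac{\left(Z - 2\right)^{2}}{4} = 5 - \frac{\left(-2 + Z\right)^{2}}{4}$)
$S = \frac{11}{4}$ ($S = 5 - \frac{\left(-2 - 1\right)^{2}}{4} = 5 - \frac{\left(-3\right)^{2}}{4} = 5 - \frac{9}{4} = \frac{11}{4} \approx 2.75$)
$l = - \frac{7}{2}$ ($l = - \frac{6 \left(\frac{3}{2} + \left(5 - 3\right)\right)}{6} = - \frac{6 \left(\frac{3}{2} + 2\right)}{6} = - \frac{6 \cdot \frac{7}{2}}{6} = \left(- \frac{1}{6}\right) 21 = - \frac{7}{2} \approx -3.5$)
$S l \left(- \frac{19}{-7}\right) = \frac{11}{4} \left(- \frac{7}{2}\right) \left(- \frac{19}{-7}\right) = - \frac{77 \left(\left(-19\right) \left(- \frac{1}{7}\right)\right)}{8} = \left(- \frac{77}{8}\right) \frac{19}{7} = - \frac{209}{8}$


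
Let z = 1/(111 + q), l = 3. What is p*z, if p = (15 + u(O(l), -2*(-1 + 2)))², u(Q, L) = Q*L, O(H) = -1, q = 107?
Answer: 289/218 ≈ 1.3257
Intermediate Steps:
u(Q, L) = L*Q
p = 289 (p = (15 - 2*(-1 + 2)*(-1))² = (15 - 2*1*(-1))² = (15 - 2*(-1))² = (15 + 2)² = 17² = 289)
z = 1/218 (z = 1/(111 + 107) = 1/218 ≈ 0.0045872)
p*z = 289*(1/218) = 289/218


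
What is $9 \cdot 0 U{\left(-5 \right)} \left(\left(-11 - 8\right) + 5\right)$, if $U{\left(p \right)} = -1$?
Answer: $0$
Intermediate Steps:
$9 \cdot 0 U{\left(-5 \right)} \left(\left(-11 - 8\right) + 5\right) = 9 \cdot 0 \left(-1\right) \left(\left(-11 - 8\right) + 5\right) = 0 \left(-1\right) \left(-19 + 5\right) = 0 \left(-14\right) = 0$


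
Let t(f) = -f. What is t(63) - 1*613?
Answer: -676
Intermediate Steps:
t(63) - 1*613 = -1*63 - 1*613 = -63 - 613 = -676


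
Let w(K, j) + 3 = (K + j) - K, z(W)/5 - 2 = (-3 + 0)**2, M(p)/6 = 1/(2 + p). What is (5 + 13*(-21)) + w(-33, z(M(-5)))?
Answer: -216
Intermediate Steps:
M(p) = 6/(2 + p)
z(W) = 55 (z(W) = 10 + 5*(-3 + 0)**2 = 10 + 5*(-3)**2 = 10 + 5*9 = 10 + 45 = 55)
w(K, j) = -3 + j (w(K, j) = -3 + ((K + j) - K) = -3 + j)
(5 + 13*(-21)) + w(-33, z(M(-5))) = (5 + 13*(-21)) + (-3 + 55) = (5 - 273) + 52 = -268 + 52 = -216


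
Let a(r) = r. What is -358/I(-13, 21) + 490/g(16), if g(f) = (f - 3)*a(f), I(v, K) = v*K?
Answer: 8009/2184 ≈ 3.6671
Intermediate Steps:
I(v, K) = K*v
g(f) = f*(-3 + f) (g(f) = (f - 3)*f = (-3 + f)*f = f*(-3 + f))
-358/I(-13, 21) + 490/g(16) = -358/(21*(-13)) + 490/((16*(-3 + 16))) = -358/(-273) + 490/((16*13)) = -358*(-1/273) + 490/208 = 358/273 + 490*(1/208) = 358/273 + 245/104 = 8009/2184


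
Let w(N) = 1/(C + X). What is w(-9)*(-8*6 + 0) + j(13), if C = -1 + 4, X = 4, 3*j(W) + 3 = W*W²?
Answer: 15214/21 ≈ 724.48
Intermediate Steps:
j(W) = -1 + W³/3 (j(W) = -1 + (W*W²)/3 = -1 + W³/3)
C = 3
w(N) = ⅐ (w(N) = 1/(3 + 4) = 1/7 = ⅐)
w(-9)*(-8*6 + 0) + j(13) = (-8*6 + 0)/7 + (-1 + (⅓)*13³) = (-2*24 + 0)/7 + (-1 + (⅓)*2197) = (-48 + 0)/7 + (-1 + 2197/3) = (⅐)*(-48) + 2194/3 = -48/7 + 2194/3 = 15214/21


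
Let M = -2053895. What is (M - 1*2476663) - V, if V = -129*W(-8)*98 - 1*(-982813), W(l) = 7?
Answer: -5424877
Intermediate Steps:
V = 894319 (V = -129*7*98 - 1*(-982813) = -903*98 + 982813 = -88494 + 982813 = 894319)
(M - 1*2476663) - V = (-2053895 - 1*2476663) - 1*894319 = (-2053895 - 2476663) - 894319 = -4530558 - 894319 = -5424877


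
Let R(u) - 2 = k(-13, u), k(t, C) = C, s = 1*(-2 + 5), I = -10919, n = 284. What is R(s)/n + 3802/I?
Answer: -1025173/3100996 ≈ -0.33059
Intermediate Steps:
s = 3 (s = 1*3 = 3)
R(u) = 2 + u
R(s)/n + 3802/I = (2 + 3)/284 + 3802/(-10919) = 5*(1/284) + 3802*(-1/10919) = 5/284 - 3802/10919 = -1025173/3100996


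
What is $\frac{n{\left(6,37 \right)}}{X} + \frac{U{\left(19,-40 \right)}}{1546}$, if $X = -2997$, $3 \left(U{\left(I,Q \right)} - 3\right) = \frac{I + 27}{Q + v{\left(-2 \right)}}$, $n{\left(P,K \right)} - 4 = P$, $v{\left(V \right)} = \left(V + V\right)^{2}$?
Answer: $- \frac{33535}{18533448} \approx -0.0018094$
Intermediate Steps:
$v{\left(V \right)} = 4 V^{2}$ ($v{\left(V \right)} = \left(2 V\right)^{2} = 4 V^{2}$)
$n{\left(P,K \right)} = 4 + P$
$U{\left(I,Q \right)} = 3 + \frac{27 + I}{3 \left(16 + Q\right)}$ ($U{\left(I,Q \right)} = 3 + \frac{\left(I + 27\right) \frac{1}{Q + 4 \left(-2\right)^{2}}}{3} = 3 + \frac{\left(27 + I\right) \frac{1}{Q + 4 \cdot 4}}{3} = 3 + \frac{\left(27 + I\right) \frac{1}{Q + 16}}{3} = 3 + \frac{\left(27 + I\right) \frac{1}{16 + Q}}{3} = 3 + \frac{\frac{1}{16 + Q} \left(27 + I\right)}{3} = 3 + \frac{27 + I}{3 \left(16 + Q\right)}$)
$\frac{n{\left(6,37 \right)}}{X} + \frac{U{\left(19,-40 \right)}}{1546} = \frac{4 + 6}{-2997} + \frac{\frac{1}{3} \frac{1}{16 - 40} \left(171 + 19 + 9 \left(-40\right)\right)}{1546} = 10 \left(- \frac{1}{2997}\right) + \frac{171 + 19 - 360}{3 \left(-24\right)} \frac{1}{1546} = - \frac{10}{2997} + \frac{1}{3} \left(- \frac{1}{24}\right) \left(-170\right) \frac{1}{1546} = - \frac{10}{2997} + \frac{85}{36} \cdot \frac{1}{1546} = - \frac{10}{2997} + \frac{85}{55656} = - \frac{33535}{18533448}$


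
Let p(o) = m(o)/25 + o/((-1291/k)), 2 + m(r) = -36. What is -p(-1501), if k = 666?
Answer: -24942592/32275 ≈ -772.81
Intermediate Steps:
m(r) = -38 (m(r) = -2 - 36 = -38)
p(o) = -38/25 - 666*o/1291 (p(o) = -38/25 + o/((-1291/666)) = -38*1/25 + o/((-1291*1/666)) = -38/25 + o/(-1291/666) = -38/25 + o*(-666/1291) = -38/25 - 666*o/1291)
-p(-1501) = -(-38/25 - 666/1291*(-1501)) = -(-38/25 + 999666/1291) = -1*24942592/32275 = -24942592/32275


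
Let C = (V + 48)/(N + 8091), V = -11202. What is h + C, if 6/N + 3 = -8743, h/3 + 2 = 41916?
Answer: 67408289743/536090 ≈ 1.2574e+5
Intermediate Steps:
h = 125742 (h = -6 + 3*41916 = -6 + 125748 = 125742)
N = -3/4373 (N = 6/(-3 - 8743) = 6/(-8746) = 6*(-1/8746) = -3/4373 ≈ -0.00068603)
C = -739037/536090 (C = (-11202 + 48)/(-3/4373 + 8091) = -11154/35381940/4373 = -11154*4373/35381940 = -739037/536090 ≈ -1.3786)
h + C = 125742 - 739037/536090 = 67408289743/536090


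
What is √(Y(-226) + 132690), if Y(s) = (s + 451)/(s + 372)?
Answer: √2828452890/146 ≈ 364.27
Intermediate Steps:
Y(s) = (451 + s)/(372 + s)
√(Y(-226) + 132690) = √((451 - 226)/(372 - 226) + 132690) = √(225/146 + 132690) = √(19372965/146) = √2828452890/146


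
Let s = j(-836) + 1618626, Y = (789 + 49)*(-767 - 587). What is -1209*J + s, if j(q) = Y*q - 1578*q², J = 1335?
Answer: -154284205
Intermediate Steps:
Y = -1134652 (Y = 838*(-1354) = -1134652)
j(q) = -1134652*q - 1578*q²
s = -152670190 (s = -2*(-836)*(567326 + 789*(-836)) + 1618626 = -2*(-836)*(567326 - 659604) + 1618626 = -2*(-836)*(-92278) + 1618626 = -154288816 + 1618626 = -152670190)
-1209*J + s = -1209*1335 - 152670190 = -1614015 - 152670190 = -154284205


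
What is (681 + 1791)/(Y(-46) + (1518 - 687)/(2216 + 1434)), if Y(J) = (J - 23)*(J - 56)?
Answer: 3007600/8563177 ≈ 0.35122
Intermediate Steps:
Y(J) = (-56 + J)*(-23 + J) (Y(J) = (-23 + J)*(-56 + J) = (-56 + J)*(-23 + J))
(681 + 1791)/(Y(-46) + (1518 - 687)/(2216 + 1434)) = (681 + 1791)/((1288 + (-46)² - 79*(-46)) + (1518 - 687)/(2216 + 1434)) = 2472/((1288 + 2116 + 3634) + 831/3650) = 2472/(7038 + 831*(1/3650)) = 2472/(7038 + 831/3650) = 2472/(25689531/3650) = 2472*(3650/25689531) = 3007600/8563177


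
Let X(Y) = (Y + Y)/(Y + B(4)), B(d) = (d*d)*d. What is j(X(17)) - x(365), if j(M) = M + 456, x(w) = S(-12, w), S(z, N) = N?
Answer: 7405/81 ≈ 91.420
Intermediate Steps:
x(w) = w
B(d) = d**3 (B(d) = d**2*d = d**3)
X(Y) = 2*Y/(64 + Y) (X(Y) = (Y + Y)/(Y + 4**3) = (2*Y)/(Y + 64) = (2*Y)/(64 + Y) = 2*Y/(64 + Y))
j(M) = 456 + M
j(X(17)) - x(365) = (456 + 2*17/(64 + 17)) - 1*365 = (456 + 2*17/81) - 365 = (456 + 2*17*(1/81)) - 365 = (456 + 34/81) - 365 = 36970/81 - 365 = 7405/81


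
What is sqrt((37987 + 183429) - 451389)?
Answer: I*sqrt(229973) ≈ 479.56*I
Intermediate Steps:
sqrt((37987 + 183429) - 451389) = sqrt(221416 - 451389) = sqrt(-229973) = I*sqrt(229973)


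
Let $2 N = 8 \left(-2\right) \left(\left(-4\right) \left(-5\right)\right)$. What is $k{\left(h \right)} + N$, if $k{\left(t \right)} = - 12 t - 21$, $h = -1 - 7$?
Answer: $-85$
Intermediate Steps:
$h = -8$ ($h = -1 - 7 = -8$)
$N = -160$ ($N = \frac{8 \left(-2\right) \left(\left(-4\right) \left(-5\right)\right)}{2} = \frac{\left(-16\right) 20}{2} = \frac{1}{2} \left(-320\right) = -160$)
$k{\left(t \right)} = -21 - 12 t$
$k{\left(h \right)} + N = \left(-21 - -96\right) - 160 = \left(-21 + 96\right) - 160 = 75 - 160 = -85$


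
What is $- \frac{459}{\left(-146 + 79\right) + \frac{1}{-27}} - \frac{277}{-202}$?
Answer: $\frac{751189}{91405} \approx 8.2182$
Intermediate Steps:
$- \frac{459}{\left(-146 + 79\right) + \frac{1}{-27}} - \frac{277}{-202} = - \frac{459}{-67 - \frac{1}{27}} - - \frac{277}{202} = - \frac{459}{- \frac{1810}{27}} + \frac{277}{202} = \left(-459\right) \left(- \frac{27}{1810}\right) + \frac{277}{202} = \frac{12393}{1810} + \frac{277}{202} = \frac{751189}{91405}$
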